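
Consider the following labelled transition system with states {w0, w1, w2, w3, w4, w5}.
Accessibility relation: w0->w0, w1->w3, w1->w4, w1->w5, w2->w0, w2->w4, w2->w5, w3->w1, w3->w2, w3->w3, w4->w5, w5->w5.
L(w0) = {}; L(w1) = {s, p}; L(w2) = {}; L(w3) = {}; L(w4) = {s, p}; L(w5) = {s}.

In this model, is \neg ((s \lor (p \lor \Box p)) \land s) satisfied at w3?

At w3: (s \lor (p \lor \Box p)) \land s is false, so \neg ((s \lor (p \lor \Box p)) \land s) is true.
  At w3: s \lor (p \lor \Box p) is false, s is false, so (s \lor (p \lor \Box p)) \land s is false.
    At w3: s is false, p \lor \Box p is false, so s \lor (p \lor \Box p) is false.
      At w3: p is false, \Box p is false, so p \lor \Box p is false.

Yes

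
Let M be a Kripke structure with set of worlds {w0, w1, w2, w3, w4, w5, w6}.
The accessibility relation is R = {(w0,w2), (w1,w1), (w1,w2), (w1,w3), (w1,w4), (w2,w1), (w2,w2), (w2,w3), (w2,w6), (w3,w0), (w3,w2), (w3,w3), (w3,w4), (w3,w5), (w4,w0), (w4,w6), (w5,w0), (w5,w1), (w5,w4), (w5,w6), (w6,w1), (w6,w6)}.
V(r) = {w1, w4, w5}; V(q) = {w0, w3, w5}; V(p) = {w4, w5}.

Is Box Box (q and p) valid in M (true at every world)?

No

Let φ = Box Box (q and p). Evaluate φ at each world:
  w0 (successors {w2}): φ is false.
  w1 (successors {w1, w2, w3, w4}): φ is false.
  w2 (successors {w1, w2, w3, w6}): φ is false.
  w3 (successors {w0, w2, w3, w4, w5}): φ is false.
  w4 (successors {w0, w6}): φ is false.
  w5 (successors {w0, w1, w4, w6}): φ is false.
  w6 (successors {w1, w6}): φ is false.
Detail at w0 (counterexample):
  At w0: Box Box (q and p) requires Box (q and p) at every successor {w2}.
    Box (q and p) fails at w2, so Box Box (q and p) is false at w0.
      At w2: Box (q and p) requires q and p at every successor {w1, w2, w3, w6}.
        q and p fails at w1, so Box (q and p) is false at w2.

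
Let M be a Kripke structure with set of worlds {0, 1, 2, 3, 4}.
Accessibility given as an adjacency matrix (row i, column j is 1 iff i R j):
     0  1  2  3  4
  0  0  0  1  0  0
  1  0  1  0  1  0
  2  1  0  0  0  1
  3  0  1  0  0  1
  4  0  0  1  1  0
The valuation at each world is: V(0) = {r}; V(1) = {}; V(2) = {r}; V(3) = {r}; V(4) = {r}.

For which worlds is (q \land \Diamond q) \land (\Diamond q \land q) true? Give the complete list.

none

Recall that \Diamond ψ holds at a world iff ψ holds at some accessible world.
Let φ = (q \land \Diamond q) \land (\Diamond q \land q). Evaluate φ at each world:
  0 (successors {2}): φ is false.
  1 (successors {1, 3}): φ is false.
  2 (successors {0, 4}): φ is false.
  3 (successors {1, 4}): φ is false.
  4 (successors {2, 3}): φ is false.
For instance, at 4:
  At 4: q \land \Diamond q is false, \Diamond q \land q is false, so (q \land \Diamond q) \land (\Diamond q \land q) is false.
    At 4: q is false, \Diamond q is false, so q \land \Diamond q is false.
      At 4: \Diamond q requires q at some successor in {2, 3}.
        At 2: q is false.
        At 3: q is false.
      So \Diamond q is false at 4.
    At 4: \Diamond q is false, q is false, so \Diamond q \land q is false.
      At 4: \Diamond q requires q at some successor in {2, 3}.
        At 2: q is false.
        At 3: q is false.
      So \Diamond q is false at 4.
Satisfying worlds: none.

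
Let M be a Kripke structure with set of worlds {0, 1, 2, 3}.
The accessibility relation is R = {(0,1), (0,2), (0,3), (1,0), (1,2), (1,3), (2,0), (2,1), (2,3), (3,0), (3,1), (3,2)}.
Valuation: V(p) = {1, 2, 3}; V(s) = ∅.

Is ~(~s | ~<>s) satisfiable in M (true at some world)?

Let φ = ~(~s | ~<>s). Evaluate φ at each world:
  0 (successors {1, 2, 3}): φ is false.
  1 (successors {0, 2, 3}): φ is false.
  2 (successors {0, 1, 3}): φ is false.
  3 (successors {0, 1, 2}): φ is false.
For instance, at 3:
  At 3: ~s | ~<>s is true, so ~(~s | ~<>s) is false.
    At 3: ~s is true, ~<>s is true, so ~s | ~<>s is true.
      At 3: <>s is false, so ~<>s is true.

No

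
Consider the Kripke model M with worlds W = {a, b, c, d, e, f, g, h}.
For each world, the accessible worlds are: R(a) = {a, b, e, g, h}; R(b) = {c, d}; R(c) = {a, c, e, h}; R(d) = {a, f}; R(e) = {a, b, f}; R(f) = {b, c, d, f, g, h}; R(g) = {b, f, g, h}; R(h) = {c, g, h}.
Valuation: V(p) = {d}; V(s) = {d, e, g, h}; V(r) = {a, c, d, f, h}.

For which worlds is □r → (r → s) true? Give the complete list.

a, b, c, d, e, f, g, h

Let φ = □r → (r → s). Evaluate φ at each world:
  a (successors {a, b, e, g, h}): φ is true.
  b (successors {c, d}): φ is true.
  c (successors {a, c, e, h}): φ is true.
  d (successors {a, f}): φ is true.
  e (successors {a, b, f}): φ is true.
  f (successors {b, c, d, f, g, h}): φ is true.
  g (successors {b, f, g, h}): φ is true.
  h (successors {c, g, h}): φ is true.
For instance, at c:
  At c: □r is false, r → s is false, so □r → (r → s) is true.
    At c: □r requires r at every successor {a, c, e, h}.
      r fails at e, so □r is false at c.
Satisfying worlds: {a, b, c, d, e, f, g, h}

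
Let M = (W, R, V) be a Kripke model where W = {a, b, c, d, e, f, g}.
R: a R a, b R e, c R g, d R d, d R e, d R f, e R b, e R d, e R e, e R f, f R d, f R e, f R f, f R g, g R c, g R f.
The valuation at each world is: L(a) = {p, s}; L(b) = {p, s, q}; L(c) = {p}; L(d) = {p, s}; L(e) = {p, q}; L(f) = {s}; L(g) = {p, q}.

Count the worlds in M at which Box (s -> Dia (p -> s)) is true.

Recall that Box ψ holds at a world iff ψ holds at every accessible world, and Dia ψ holds iff ψ holds at some accessible world.
Let φ = Box (s -> Dia (p -> s)). Evaluate φ at each world:
  a (successors {a}): φ is true.
  b (successors {e}): φ is true.
  c (successors {g}): φ is true.
  d (successors {d, e, f}): φ is true.
  e (successors {b, d, e, f}): φ is false.
  f (successors {d, e, f, g}): φ is true.
  g (successors {c, f}): φ is true.
For instance, at b:
  At b: Box (s -> Dia (p -> s)) requires s -> Dia (p -> s) at every successor {e}.
      At e: s is false, Dia (p -> s) is true, so s -> Dia (p -> s) is true.
  So Box (s -> Dia (p -> s)) is true at b.
Satisfying worlds: {a, b, c, d, f, g}

6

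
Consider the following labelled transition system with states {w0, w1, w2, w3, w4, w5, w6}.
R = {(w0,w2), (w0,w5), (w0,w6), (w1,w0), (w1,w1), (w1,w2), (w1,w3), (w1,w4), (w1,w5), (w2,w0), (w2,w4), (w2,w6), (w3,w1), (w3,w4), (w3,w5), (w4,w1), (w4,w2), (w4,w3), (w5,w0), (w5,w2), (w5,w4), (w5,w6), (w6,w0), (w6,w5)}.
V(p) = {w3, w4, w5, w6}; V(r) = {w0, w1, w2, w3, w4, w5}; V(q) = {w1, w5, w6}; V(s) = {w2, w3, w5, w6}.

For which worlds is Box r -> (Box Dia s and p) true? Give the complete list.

w0, w2, w3, w4, w5, w6

Recall that Box ψ holds at a world iff ψ holds at every accessible world, and Dia ψ holds iff ψ holds at some accessible world.
Let φ = Box r -> (Box Dia s and p). Evaluate φ at each world:
  w0 (successors {w2, w5, w6}): φ is true.
  w1 (successors {w0, w1, w2, w3, w4, w5}): φ is false.
  w2 (successors {w0, w4, w6}): φ is true.
  w3 (successors {w1, w4, w5}): φ is true.
  w4 (successors {w1, w2, w3}): φ is true.
  w5 (successors {w0, w2, w4, w6}): φ is true.
  w6 (successors {w0, w5}): φ is true.
For instance, at w3:
  At w3: Box r is true, Box Dia s and p is true, so Box r -> (Box Dia s and p) is true.
    At w3: Box r requires r at every successor {w1, w4, w5}.
      At w1: r is true.
      At w4: r is true.
      At w5: r is true.
    So Box r is true at w3.
    At w3: Box Dia s is true, p is true, so Box Dia s and p is true.
      At w3: Box Dia s requires Dia s at every successor {w1, w4, w5}.
        At w1: Dia s is true.
        At w4: Dia s is true.
        At w5: Dia s is true.
      So Box Dia s is true at w3.
Satisfying worlds: {w0, w2, w3, w4, w5, w6}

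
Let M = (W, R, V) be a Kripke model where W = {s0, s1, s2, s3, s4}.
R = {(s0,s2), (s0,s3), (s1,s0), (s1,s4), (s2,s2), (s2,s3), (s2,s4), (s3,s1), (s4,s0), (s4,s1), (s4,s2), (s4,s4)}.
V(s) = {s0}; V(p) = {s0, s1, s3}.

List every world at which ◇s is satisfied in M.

Let φ = ◇s. Evaluate φ at each world:
  s0 (successors {s2, s3}): φ is false.
  s1 (successors {s0, s4}): φ is true.
  s2 (successors {s2, s3, s4}): φ is false.
  s3 (successors {s1}): φ is false.
  s4 (successors {s0, s1, s2, s4}): φ is true.
For instance, at s1:
  At s1: ◇s requires s at some successor in {s0, s4}.
    s holds at s0, so ◇s is true at s1.
Satisfying worlds: {s1, s4}

s1, s4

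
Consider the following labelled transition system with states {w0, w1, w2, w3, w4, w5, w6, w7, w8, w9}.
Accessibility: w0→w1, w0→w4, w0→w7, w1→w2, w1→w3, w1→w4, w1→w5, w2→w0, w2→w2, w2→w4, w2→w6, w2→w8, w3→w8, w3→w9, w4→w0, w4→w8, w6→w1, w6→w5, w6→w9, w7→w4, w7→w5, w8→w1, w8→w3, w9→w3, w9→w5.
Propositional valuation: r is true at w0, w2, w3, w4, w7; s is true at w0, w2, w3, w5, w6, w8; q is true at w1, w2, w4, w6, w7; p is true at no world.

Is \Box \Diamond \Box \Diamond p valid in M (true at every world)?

No

Recall that \Box ψ holds at a world iff ψ holds at every accessible world, and \Diamond ψ holds iff ψ holds at some accessible world.
Let φ = \Box \Diamond \Box \Diamond p. Evaluate φ at each world:
  w0 (successors {w1, w4, w7}): φ is false.
  w1 (successors {w2, w3, w4, w5}): φ is false.
  w2 (successors {w0, w2, w4, w6, w8}): φ is false.
  w3 (successors {w8, w9}): φ is false.
  w4 (successors {w0, w8}): φ is false.
  w5 (successors ∅): φ is true.
  w6 (successors {w1, w5, w9}): φ is false.
  w7 (successors {w4, w5}): φ is false.
  w8 (successors {w1, w3}): φ is false.
  w9 (successors {w3, w5}): φ is false.
Detail at w0 (counterexample):
  At w0: \Box \Diamond \Box \Diamond p requires \Diamond \Box \Diamond p at every successor {w1, w4, w7}.
    \Diamond \Box \Diamond p fails at w4, so \Box \Diamond \Box \Diamond p is false at w0.
      At w4: \Diamond \Box \Diamond p requires \Box \Diamond p at some successor in {w0, w8}.
        At w0: \Box \Diamond p is false.
        At w8: \Box \Diamond p is false.
      So \Diamond \Box \Diamond p is false at w4.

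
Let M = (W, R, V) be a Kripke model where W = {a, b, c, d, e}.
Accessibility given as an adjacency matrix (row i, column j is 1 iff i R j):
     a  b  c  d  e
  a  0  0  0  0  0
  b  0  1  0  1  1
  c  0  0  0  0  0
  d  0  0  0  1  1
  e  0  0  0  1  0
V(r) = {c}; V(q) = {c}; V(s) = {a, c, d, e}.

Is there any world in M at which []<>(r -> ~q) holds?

Let φ = []<>(r -> ~q). Evaluate φ at each world:
  a (successors ∅): φ is true.
  b (successors {b, d, e}): φ is true.
  c (successors ∅): φ is true.
  d (successors {d, e}): φ is true.
  e (successors {d}): φ is true.
Detail at a (witness):
  At a: no accessible worlds, so []<>(r -> ~q) holds vacuously.

Yes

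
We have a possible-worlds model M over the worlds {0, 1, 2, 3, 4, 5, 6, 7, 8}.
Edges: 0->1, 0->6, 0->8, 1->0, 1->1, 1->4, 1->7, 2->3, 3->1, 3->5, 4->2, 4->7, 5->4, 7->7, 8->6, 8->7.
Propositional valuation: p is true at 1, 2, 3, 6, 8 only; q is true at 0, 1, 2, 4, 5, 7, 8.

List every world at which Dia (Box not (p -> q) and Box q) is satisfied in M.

Let φ = Dia (Box not (p -> q) and Box q). Evaluate φ at each world:
  0 (successors {1, 6, 8}): φ is true.
  1 (successors {0, 1, 4, 7}): φ is false.
  2 (successors {3}): φ is false.
  3 (successors {1, 5}): φ is false.
  4 (successors {2, 7}): φ is false.
  5 (successors {4}): φ is false.
  6 (successors ∅): φ is false.
  7 (successors {7}): φ is false.
  8 (successors {6, 7}): φ is true.
For instance, at 3:
  At 3: Dia (Box not (p -> q) and Box q) requires Box not (p -> q) and Box q at some successor in {1, 5}.
    At 1: Box not (p -> q) and Box q is false.
    At 5: Box not (p -> q) and Box q is false.
  So Dia (Box not (p -> q) and Box q) is false at 3.
Satisfying worlds: {0, 8}

0, 8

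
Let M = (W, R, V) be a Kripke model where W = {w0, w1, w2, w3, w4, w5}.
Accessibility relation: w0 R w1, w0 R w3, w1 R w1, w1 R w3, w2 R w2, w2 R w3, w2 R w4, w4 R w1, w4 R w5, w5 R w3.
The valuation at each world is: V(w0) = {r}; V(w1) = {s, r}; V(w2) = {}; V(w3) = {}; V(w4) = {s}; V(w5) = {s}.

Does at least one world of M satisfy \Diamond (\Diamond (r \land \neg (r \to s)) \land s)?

No

Let φ = \Diamond (\Diamond (r \land \neg (r \to s)) \land s). Evaluate φ at each world:
  w0 (successors {w1, w3}): φ is false.
  w1 (successors {w1, w3}): φ is false.
  w2 (successors {w2, w3, w4}): φ is false.
  w3 (successors ∅): φ is false.
  w4 (successors {w1, w5}): φ is false.
  w5 (successors {w3}): φ is false.
For instance, at w0:
  At w0: \Diamond (\Diamond (r \land \neg (r \to s)) \land s) requires \Diamond (r \land \neg (r \to s)) \land s at some successor in {w1, w3}.
    At w1: \Diamond (r \land \neg (r \to s)) \land s is false.
    At w3: \Diamond (r \land \neg (r \to s)) \land s is false.
  So \Diamond (\Diamond (r \land \neg (r \to s)) \land s) is false at w0.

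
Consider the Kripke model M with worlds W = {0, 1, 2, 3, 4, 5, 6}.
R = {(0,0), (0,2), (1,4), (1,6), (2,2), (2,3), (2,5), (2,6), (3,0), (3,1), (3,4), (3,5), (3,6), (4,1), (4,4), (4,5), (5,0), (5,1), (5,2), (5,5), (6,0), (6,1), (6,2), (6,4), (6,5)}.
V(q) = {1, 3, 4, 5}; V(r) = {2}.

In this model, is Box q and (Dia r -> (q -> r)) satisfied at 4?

Yes

At 4: Box q is true, Dia r -> (q -> r) is true, so Box q and (Dia r -> (q -> r)) is true.
  At 4: Box q requires q at every successor {1, 4, 5}.
    At 1: q is true.
    At 4: q is true.
    At 5: q is true.
  So Box q is true at 4.
  At 4: Dia r is false, q -> r is false, so Dia r -> (q -> r) is true.
    At 4: Dia r requires r at some successor in {1, 4, 5}.
      At 1: r is false.
      At 4: r is false.
      At 5: r is false.
    So Dia r is false at 4.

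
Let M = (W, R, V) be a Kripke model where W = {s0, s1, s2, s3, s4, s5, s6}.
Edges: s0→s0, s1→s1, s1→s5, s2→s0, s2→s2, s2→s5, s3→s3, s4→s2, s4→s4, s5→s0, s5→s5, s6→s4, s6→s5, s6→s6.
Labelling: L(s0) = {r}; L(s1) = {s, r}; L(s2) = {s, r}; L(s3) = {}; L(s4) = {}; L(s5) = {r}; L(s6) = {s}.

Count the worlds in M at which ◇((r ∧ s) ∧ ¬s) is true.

Let φ = ◇((r ∧ s) ∧ ¬s). Evaluate φ at each world:
  s0 (successors {s0}): φ is false.
  s1 (successors {s1, s5}): φ is false.
  s2 (successors {s0, s2, s5}): φ is false.
  s3 (successors {s3}): φ is false.
  s4 (successors {s2, s4}): φ is false.
  s5 (successors {s0, s5}): φ is false.
  s6 (successors {s4, s5, s6}): φ is false.
For instance, at s5:
  At s5: ◇((r ∧ s) ∧ ¬s) requires (r ∧ s) ∧ ¬s at some successor in {s0, s5}.
    At s0: (r ∧ s) ∧ ¬s is false.
    At s5: (r ∧ s) ∧ ¬s is false.
  So ◇((r ∧ s) ∧ ¬s) is false at s5.
Satisfying worlds: none.

0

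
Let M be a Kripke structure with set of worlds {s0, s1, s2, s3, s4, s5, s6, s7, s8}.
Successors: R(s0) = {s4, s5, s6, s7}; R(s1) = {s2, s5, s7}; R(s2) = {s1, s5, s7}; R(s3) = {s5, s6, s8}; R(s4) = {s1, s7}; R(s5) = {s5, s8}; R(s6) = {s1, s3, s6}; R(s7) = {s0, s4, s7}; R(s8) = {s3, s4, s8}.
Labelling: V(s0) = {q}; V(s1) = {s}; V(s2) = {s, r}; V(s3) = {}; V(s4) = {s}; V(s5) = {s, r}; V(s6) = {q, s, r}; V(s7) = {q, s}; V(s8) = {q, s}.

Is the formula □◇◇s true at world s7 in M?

Recall that □ψ holds at a world iff ψ holds at every accessible world, and ◇ψ holds iff ψ holds at some accessible world.
At s7: □◇◇s requires ◇◇s at every successor {s0, s4, s7}.
    At s0: ◇◇s requires ◇s at some successor in {s4, s5, s6, s7}.
      ◇s holds at s4, so ◇◇s is true at s0.
    At s4: ◇◇s requires ◇s at some successor in {s1, s7}.
      ◇s holds at s1, so ◇◇s is true at s4.
    At s7: ◇◇s requires ◇s at some successor in {s0, s4, s7}.
      ◇s holds at s0, so ◇◇s is true at s7.
So □◇◇s is true at s7.

Yes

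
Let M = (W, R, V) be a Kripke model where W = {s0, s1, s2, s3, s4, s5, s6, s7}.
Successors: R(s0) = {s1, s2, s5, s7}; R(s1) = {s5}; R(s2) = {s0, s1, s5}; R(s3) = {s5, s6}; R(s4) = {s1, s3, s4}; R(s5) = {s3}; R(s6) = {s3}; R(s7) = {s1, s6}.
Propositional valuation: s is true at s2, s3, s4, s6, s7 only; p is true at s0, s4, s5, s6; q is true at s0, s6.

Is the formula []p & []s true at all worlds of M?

No

Let φ = []p & []s. Evaluate φ at each world:
  s0 (successors {s1, s2, s5, s7}): φ is false.
  s1 (successors {s5}): φ is false.
  s2 (successors {s0, s1, s5}): φ is false.
  s3 (successors {s5, s6}): φ is false.
  s4 (successors {s1, s3, s4}): φ is false.
  s5 (successors {s3}): φ is false.
  s6 (successors {s3}): φ is false.
  s7 (successors {s1, s6}): φ is false.
Detail at s0 (counterexample):
  At s0: []p is false, []s is false, so []p & []s is false.
    At s0: []p requires p at every successor {s1, s2, s5, s7}.
      p fails at s1, so []p is false at s0.
    At s0: []s requires s at every successor {s1, s2, s5, s7}.
      s fails at s1, so []s is false at s0.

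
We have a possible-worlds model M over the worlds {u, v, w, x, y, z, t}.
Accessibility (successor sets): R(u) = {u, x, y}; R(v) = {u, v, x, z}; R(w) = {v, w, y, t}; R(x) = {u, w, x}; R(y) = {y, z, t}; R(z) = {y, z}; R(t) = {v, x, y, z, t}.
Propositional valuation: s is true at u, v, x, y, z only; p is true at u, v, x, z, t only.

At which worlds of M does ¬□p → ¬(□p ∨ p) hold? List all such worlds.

v, w, y

Let φ = ¬□p → ¬(□p ∨ p). Evaluate φ at each world:
  u (successors {u, x, y}): φ is false.
  v (successors {u, v, x, z}): φ is true.
  w (successors {v, w, y, t}): φ is true.
  x (successors {u, w, x}): φ is false.
  y (successors {y, z, t}): φ is true.
  z (successors {y, z}): φ is false.
  t (successors {v, x, y, z, t}): φ is false.
For instance, at x:
  At x: ¬□p is true, ¬(□p ∨ p) is false, so ¬□p → ¬(□p ∨ p) is false.
    At x: □p is false, so ¬□p is true.
      At x: □p requires p at every successor {u, w, x}.
        p fails at w, so □p is false at x.
    At x: □p ∨ p is true, so ¬(□p ∨ p) is false.
      At x: □p is false, p is true, so □p ∨ p is true.
Satisfying worlds: {v, w, y}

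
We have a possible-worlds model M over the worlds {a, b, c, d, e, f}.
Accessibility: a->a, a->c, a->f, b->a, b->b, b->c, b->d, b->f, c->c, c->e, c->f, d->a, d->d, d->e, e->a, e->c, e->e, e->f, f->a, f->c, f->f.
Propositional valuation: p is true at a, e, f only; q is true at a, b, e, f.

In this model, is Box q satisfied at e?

No

At e: Box q requires q at every successor {a, c, e, f}.
  q fails at c, so Box q is false at e.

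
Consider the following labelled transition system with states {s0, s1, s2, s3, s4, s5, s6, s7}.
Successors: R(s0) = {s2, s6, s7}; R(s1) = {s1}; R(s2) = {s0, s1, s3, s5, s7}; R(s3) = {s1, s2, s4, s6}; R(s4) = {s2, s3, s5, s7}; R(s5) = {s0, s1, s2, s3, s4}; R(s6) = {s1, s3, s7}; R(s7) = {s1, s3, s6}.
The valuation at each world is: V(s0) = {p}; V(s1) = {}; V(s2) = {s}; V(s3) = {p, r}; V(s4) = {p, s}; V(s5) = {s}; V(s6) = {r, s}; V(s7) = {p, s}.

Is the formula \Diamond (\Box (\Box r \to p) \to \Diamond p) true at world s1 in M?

No

At s1: \Diamond (\Box (\Box r \to p) \to \Diamond p) requires \Box (\Box r \to p) \to \Diamond p at some successor in {s1}.
  At s1: \Box (\Box r \to p) \to \Diamond p is false.
So \Diamond (\Box (\Box r \to p) \to \Diamond p) is false at s1.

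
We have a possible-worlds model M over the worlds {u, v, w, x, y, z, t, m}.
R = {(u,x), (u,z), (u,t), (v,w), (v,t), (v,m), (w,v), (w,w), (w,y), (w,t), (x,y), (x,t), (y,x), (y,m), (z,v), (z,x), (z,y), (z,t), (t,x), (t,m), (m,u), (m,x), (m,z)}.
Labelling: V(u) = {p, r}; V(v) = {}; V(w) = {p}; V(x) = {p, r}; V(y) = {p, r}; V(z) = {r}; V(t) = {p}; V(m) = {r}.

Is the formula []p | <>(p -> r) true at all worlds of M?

Let φ = []p | <>(p -> r). Evaluate φ at each world:
  u (successors {x, z, t}): φ is true.
  v (successors {w, t, m}): φ is true.
  w (successors {v, w, y, t}): φ is true.
  x (successors {y, t}): φ is true.
  y (successors {x, m}): φ is true.
  z (successors {v, x, y, t}): φ is true.
  t (successors {x, m}): φ is true.
  m (successors {u, x, z}): φ is true.
For instance, at y:
  At y: []p is false, <>(p -> r) is true, so []p | <>(p -> r) is true.
    At y: []p requires p at every successor {x, m}.
      p fails at m, so []p is false at y.
    At y: <>(p -> r) requires p -> r at some successor in {x, m}.
      p -> r holds at x, so <>(p -> r) is true at y.

Yes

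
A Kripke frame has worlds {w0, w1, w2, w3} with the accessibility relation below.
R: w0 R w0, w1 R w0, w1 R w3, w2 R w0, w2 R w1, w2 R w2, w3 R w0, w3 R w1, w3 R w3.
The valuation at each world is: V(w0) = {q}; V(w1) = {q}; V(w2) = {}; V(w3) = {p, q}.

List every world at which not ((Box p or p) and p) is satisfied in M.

Recall that Box ψ holds at a world iff ψ holds at every accessible world, and Dia ψ holds iff ψ holds at some accessible world.
Let φ = not ((Box p or p) and p). Evaluate φ at each world:
  w0 (successors {w0}): φ is true.
  w1 (successors {w0, w3}): φ is true.
  w2 (successors {w0, w1, w2}): φ is true.
  w3 (successors {w0, w1, w3}): φ is false.
For instance, at w3:
  At w3: (Box p or p) and p is true, so not ((Box p or p) and p) is false.
    At w3: Box p or p is true, p is true, so (Box p or p) and p is true.
      At w3: Box p is false, p is true, so Box p or p is true.
Satisfying worlds: {w0, w1, w2}

w0, w1, w2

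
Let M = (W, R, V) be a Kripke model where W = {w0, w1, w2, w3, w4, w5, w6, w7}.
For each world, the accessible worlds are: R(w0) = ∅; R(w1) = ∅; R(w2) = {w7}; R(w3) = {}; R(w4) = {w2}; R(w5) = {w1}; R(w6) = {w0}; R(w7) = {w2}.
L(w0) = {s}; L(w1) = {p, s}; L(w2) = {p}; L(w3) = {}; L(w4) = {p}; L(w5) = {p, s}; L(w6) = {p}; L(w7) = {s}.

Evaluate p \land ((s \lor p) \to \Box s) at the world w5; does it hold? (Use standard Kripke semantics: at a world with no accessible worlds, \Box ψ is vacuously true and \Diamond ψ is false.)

Yes

At w5: p is true, (s \lor p) \to \Box s is true, so p \land ((s \lor p) \to \Box s) is true.
  At w5: s \lor p is true, \Box s is true, so (s \lor p) \to \Box s is true.
    At w5: \Box s requires s at every successor {w1}.
      At w1: s is true.
    So \Box s is true at w5.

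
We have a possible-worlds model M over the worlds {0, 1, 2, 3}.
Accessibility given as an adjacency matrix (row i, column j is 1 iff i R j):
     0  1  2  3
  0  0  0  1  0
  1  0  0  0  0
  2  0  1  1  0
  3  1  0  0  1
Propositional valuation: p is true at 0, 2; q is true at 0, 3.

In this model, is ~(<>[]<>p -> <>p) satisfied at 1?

No

Recall that []ψ holds at a world iff ψ holds at every accessible world, and <>ψ holds iff ψ holds at some accessible world.
At 1: <>[]<>p -> <>p is true, so ~(<>[]<>p -> <>p) is false.
  At 1: <>[]<>p is false, <>p is false, so <>[]<>p -> <>p is true.
    At 1: no accessible worlds, so <>[]<>p is false.
    At 1: no accessible worlds, so <>p is false.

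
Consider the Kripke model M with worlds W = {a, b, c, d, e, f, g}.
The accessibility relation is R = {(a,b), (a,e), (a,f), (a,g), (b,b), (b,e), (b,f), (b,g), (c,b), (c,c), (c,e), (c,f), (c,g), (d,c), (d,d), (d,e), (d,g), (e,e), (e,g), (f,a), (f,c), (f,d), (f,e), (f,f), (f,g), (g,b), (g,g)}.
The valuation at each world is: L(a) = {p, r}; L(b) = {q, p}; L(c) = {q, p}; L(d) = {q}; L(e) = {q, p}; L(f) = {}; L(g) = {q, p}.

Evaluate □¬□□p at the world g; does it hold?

Yes

At g: □¬□□p requires ¬□□p at every successor {b, g}.
    At b: □□p is false, so ¬□□p is true.
      At b: □□p requires □p at every successor {b, e, f, g}.
        □p fails at b, so □□p is false at b.
    At g: □□p is false, so ¬□□p is true.
      At g: □□p requires □p at every successor {b, g}.
        □p fails at b, so □□p is false at g.
So □¬□□p is true at g.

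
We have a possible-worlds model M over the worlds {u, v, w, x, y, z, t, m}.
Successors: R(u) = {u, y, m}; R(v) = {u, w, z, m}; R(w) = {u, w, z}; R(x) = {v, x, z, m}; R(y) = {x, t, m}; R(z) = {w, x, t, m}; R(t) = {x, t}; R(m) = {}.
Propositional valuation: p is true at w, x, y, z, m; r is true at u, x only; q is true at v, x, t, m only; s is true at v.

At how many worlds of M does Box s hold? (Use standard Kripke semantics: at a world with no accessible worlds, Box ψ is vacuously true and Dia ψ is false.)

1

Let φ = Box s. Evaluate φ at each world:
  u (successors {u, y, m}): φ is false.
  v (successors {u, w, z, m}): φ is false.
  w (successors {u, w, z}): φ is false.
  x (successors {v, x, z, m}): φ is false.
  y (successors {x, t, m}): φ is false.
  z (successors {w, x, t, m}): φ is false.
  t (successors {x, t}): φ is false.
  m (successors ∅): φ is true.
For instance, at y:
  At y: Box s requires s at every successor {x, t, m}.
    s fails at x, so Box s is false at y.
Satisfying worlds: {m}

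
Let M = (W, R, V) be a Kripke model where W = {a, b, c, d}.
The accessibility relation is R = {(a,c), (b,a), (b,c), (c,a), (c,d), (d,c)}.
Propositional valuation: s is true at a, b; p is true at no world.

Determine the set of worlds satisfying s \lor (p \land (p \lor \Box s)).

a, b

Let φ = s \lor (p \land (p \lor \Box s)). Evaluate φ at each world:
  a (successors {c}): φ is true.
  b (successors {a, c}): φ is true.
  c (successors {a, d}): φ is false.
  d (successors {c}): φ is false.
For instance, at a:
  At a: s is true, p \land (p \lor \Box s) is false, so s \lor (p \land (p \lor \Box s)) is true.
    At a: p is false, p \lor \Box s is false, so p \land (p \lor \Box s) is false.
      At a: p is false, \Box s is false, so p \lor \Box s is false.
Satisfying worlds: {a, b}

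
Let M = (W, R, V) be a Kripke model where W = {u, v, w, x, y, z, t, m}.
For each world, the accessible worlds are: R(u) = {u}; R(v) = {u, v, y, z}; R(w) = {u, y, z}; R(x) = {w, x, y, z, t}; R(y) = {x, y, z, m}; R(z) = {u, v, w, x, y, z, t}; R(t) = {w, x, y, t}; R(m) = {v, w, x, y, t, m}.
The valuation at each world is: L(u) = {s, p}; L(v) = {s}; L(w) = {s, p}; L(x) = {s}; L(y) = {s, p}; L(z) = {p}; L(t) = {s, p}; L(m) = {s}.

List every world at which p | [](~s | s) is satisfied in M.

Let φ = p | [](~s | s). Evaluate φ at each world:
  u (successors {u}): φ is true.
  v (successors {u, v, y, z}): φ is true.
  w (successors {u, y, z}): φ is true.
  x (successors {w, x, y, z, t}): φ is true.
  y (successors {x, y, z, m}): φ is true.
  z (successors {u, v, w, x, y, z, t}): φ is true.
  t (successors {w, x, y, t}): φ is true.
  m (successors {v, w, x, y, t, m}): φ is true.
For instance, at u:
  At u: p is true, [](~s | s) is true, so p | [](~s | s) is true.
    At u: [](~s | s) requires ~s | s at every successor {u}.
      At u: ~s | s is true.
    So [](~s | s) is true at u.
Satisfying worlds: {u, v, w, x, y, z, t, m}

u, v, w, x, y, z, t, m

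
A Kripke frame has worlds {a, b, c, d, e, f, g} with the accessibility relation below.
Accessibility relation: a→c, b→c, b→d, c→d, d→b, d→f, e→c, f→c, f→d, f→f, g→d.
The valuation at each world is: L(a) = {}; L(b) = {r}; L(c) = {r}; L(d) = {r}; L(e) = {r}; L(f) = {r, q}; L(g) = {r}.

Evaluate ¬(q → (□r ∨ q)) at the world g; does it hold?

At g: q → (□r ∨ q) is true, so ¬(q → (□r ∨ q)) is false.
  At g: q is false, □r ∨ q is true, so q → (□r ∨ q) is true.
    At g: □r is true, q is false, so □r ∨ q is true.
      At g: □r requires r at every successor {d}.
        At d: r is true.
      So □r is true at g.

No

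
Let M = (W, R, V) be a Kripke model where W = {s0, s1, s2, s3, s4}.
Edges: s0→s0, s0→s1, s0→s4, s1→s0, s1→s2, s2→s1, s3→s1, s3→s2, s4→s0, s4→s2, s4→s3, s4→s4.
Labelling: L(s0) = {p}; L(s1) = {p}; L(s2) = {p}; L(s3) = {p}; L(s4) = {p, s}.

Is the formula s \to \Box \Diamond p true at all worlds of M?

Yes

Recall that \Box ψ holds at a world iff ψ holds at every accessible world, and \Diamond ψ holds iff ψ holds at some accessible world.
Let φ = s \to \Box \Diamond p. Evaluate φ at each world:
  s0 (successors {s0, s1, s4}): φ is true.
  s1 (successors {s0, s2}): φ is true.
  s2 (successors {s1}): φ is true.
  s3 (successors {s1, s2}): φ is true.
  s4 (successors {s0, s2, s3, s4}): φ is true.
For instance, at s0:
  At s0: s is false, \Box \Diamond p is true, so s \to \Box \Diamond p is true.
    At s0: \Box \Diamond p requires \Diamond p at every successor {s0, s1, s4}.
      At s0: \Diamond p is true.
      At s1: \Diamond p is true.
      At s4: \Diamond p is true.
    So \Box \Diamond p is true at s0.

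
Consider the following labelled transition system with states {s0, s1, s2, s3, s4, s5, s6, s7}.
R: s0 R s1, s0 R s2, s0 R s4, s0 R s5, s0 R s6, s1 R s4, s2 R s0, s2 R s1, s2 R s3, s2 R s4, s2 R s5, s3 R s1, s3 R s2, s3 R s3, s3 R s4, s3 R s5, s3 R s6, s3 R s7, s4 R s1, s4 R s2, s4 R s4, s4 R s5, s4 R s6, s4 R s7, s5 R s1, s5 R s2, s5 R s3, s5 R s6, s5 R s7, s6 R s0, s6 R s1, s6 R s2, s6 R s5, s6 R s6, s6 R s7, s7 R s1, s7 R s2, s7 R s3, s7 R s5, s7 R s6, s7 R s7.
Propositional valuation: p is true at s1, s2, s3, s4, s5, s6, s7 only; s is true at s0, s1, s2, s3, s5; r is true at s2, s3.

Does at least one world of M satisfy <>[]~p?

Let φ = <>[]~p. Evaluate φ at each world:
  s0 (successors {s1, s2, s4, s5, s6}): φ is false.
  s1 (successors {s4}): φ is false.
  s2 (successors {s0, s1, s3, s4, s5}): φ is false.
  s3 (successors {s1, s2, s3, s4, s5, s6, s7}): φ is false.
  s4 (successors {s1, s2, s4, s5, s6, s7}): φ is false.
  s5 (successors {s1, s2, s3, s6, s7}): φ is false.
  s6 (successors {s0, s1, s2, s5, s6, s7}): φ is false.
  s7 (successors {s1, s2, s3, s5, s6, s7}): φ is false.
For instance, at s5:
  At s5: <>[]~p requires []~p at some successor in {s1, s2, s3, s6, s7}.
    At s1: []~p is false.
    At s2: []~p is false.
    At s3: []~p is false.
    At s6: []~p is false.
    At s7: []~p is false.
  So <>[]~p is false at s5.

No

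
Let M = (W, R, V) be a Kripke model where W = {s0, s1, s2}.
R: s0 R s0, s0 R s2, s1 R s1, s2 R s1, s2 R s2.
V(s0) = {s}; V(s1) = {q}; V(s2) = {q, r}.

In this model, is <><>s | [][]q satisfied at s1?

Yes

At s1: <><>s is false, [][]q is true, so <><>s | [][]q is true.
  At s1: <><>s requires <>s at some successor in {s1}.
    At s1: <>s is false.
  So <><>s is false at s1.
  At s1: [][]q requires []q at every successor {s1}.
      At s1: []q requires q at every successor {s1}.
        At s1: q is true.
      So []q is true at s1.
  So [][]q is true at s1.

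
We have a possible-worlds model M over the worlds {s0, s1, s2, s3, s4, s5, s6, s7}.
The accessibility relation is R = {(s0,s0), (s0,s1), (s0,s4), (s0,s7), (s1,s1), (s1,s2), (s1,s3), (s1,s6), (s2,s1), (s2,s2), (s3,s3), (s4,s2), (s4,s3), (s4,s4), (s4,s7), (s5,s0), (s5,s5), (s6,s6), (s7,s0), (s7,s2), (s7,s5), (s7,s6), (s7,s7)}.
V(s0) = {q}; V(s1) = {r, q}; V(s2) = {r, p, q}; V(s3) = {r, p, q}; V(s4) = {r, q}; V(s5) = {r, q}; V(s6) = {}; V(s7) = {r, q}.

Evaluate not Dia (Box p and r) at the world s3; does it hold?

At s3: Dia (Box p and r) is true, so not Dia (Box p and r) is false.
  At s3: Dia (Box p and r) requires Box p and r at some successor in {s3}.
    Box p and r holds at s3, so Dia (Box p and r) is true at s3.
      At s3: Box p is true, r is true, so Box p and r is true.

No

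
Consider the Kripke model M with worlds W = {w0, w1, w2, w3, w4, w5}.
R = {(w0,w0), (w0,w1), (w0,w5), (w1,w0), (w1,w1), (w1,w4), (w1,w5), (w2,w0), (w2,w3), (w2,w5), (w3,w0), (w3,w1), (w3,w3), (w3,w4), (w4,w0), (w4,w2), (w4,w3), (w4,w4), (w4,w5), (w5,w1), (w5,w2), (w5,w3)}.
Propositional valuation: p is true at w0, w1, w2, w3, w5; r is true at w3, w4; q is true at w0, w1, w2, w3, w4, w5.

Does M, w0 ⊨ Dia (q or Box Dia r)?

Yes

At w0: Dia (q or Box Dia r) requires q or Box Dia r at some successor in {w0, w1, w5}.
  q or Box Dia r holds at w0, so Dia (q or Box Dia r) is true at w0.
    At w0: q is true, Box Dia r is false, so q or Box Dia r is true.
      At w0: Box Dia r requires Dia r at every successor {w0, w1, w5}.
        Dia r fails at w0, so Box Dia r is false at w0.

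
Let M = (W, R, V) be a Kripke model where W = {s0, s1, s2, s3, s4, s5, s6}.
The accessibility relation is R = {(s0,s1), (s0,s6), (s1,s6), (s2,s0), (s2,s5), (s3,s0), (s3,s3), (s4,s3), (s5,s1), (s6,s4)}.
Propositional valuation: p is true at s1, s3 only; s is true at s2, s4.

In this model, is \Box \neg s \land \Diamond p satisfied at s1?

No

At s1: \Box \neg s is true, \Diamond p is false, so \Box \neg s \land \Diamond p is false.
  At s1: \Box \neg s requires \neg s at every successor {s6}.
    At s6: \neg s is true.
  So \Box \neg s is true at s1.
  At s1: \Diamond p requires p at some successor in {s6}.
    At s6: p is false.
  So \Diamond p is false at s1.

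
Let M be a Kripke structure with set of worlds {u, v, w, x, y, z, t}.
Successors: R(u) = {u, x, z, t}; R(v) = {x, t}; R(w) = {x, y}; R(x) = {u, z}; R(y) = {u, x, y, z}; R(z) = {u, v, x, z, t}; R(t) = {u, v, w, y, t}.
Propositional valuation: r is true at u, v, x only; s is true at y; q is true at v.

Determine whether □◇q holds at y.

No

At y: □◇q requires ◇q at every successor {u, x, y, z}.
  ◇q fails at u, so □◇q is false at y.
    At u: ◇q requires q at some successor in {u, x, z, t}.
      At u: q is false.
      At x: q is false.
      At z: q is false.
      At t: q is false.
    So ◇q is false at u.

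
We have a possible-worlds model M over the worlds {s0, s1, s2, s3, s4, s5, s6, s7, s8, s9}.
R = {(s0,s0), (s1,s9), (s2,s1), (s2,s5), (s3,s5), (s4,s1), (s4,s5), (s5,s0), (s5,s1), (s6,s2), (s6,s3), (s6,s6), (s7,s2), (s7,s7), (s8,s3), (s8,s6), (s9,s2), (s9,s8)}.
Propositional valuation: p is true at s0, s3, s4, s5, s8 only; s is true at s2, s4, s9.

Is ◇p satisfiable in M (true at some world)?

Let φ = ◇p. Evaluate φ at each world:
  s0 (successors {s0}): φ is true.
  s1 (successors {s9}): φ is false.
  s2 (successors {s1, s5}): φ is true.
  s3 (successors {s5}): φ is true.
  s4 (successors {s1, s5}): φ is true.
  s5 (successors {s0, s1}): φ is true.
  s6 (successors {s2, s3, s6}): φ is true.
  s7 (successors {s2, s7}): φ is false.
  s8 (successors {s3, s6}): φ is true.
  s9 (successors {s2, s8}): φ is true.
Detail at s0 (witness):
  At s0: ◇p requires p at some successor in {s0}.
    p holds at s0, so ◇p is true at s0.

Yes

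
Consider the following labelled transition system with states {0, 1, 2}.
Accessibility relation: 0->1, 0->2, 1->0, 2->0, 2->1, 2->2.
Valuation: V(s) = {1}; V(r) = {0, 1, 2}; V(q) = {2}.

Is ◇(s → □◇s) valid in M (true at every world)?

Yes

Recall that □ψ holds at a world iff ψ holds at every accessible world, and ◇ψ holds iff ψ holds at some accessible world.
Let φ = ◇(s → □◇s). Evaluate φ at each world:
  0 (successors {1, 2}): φ is true.
  1 (successors {0}): φ is true.
  2 (successors {0, 1, 2}): φ is true.
For instance, at 0:
  At 0: ◇(s → □◇s) requires s → □◇s at some successor in {1, 2}.
    s → □◇s holds at 1, so ◇(s → □◇s) is true at 0.
      At 1: s is true, □◇s is true, so s → □◇s is true.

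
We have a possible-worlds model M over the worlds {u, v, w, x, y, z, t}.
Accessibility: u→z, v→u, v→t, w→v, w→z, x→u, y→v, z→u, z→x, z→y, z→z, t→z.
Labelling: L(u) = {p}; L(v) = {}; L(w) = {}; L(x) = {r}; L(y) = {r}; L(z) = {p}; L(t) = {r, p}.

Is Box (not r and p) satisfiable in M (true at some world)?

Yes

Let φ = Box (not r and p). Evaluate φ at each world:
  u (successors {z}): φ is true.
  v (successors {u, t}): φ is false.
  w (successors {v, z}): φ is false.
  x (successors {u}): φ is true.
  y (successors {v}): φ is false.
  z (successors {u, x, y, z}): φ is false.
  t (successors {z}): φ is true.
Detail at u (witness):
  At u: Box (not r and p) requires not r and p at every successor {z}.
    At z: not r and p is true.
  So Box (not r and p) is true at u.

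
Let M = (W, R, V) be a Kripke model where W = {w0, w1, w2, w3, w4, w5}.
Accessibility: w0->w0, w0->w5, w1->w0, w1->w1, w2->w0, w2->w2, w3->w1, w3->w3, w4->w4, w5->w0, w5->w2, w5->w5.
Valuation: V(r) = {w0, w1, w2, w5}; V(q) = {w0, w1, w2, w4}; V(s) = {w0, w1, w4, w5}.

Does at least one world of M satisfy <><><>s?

Let φ = <><><>s. Evaluate φ at each world:
  w0 (successors {w0, w5}): φ is true.
  w1 (successors {w0, w1}): φ is true.
  w2 (successors {w0, w2}): φ is true.
  w3 (successors {w1, w3}): φ is true.
  w4 (successors {w4}): φ is true.
  w5 (successors {w0, w2, w5}): φ is true.
Detail at w0 (witness):
  At w0: <><><>s requires <><>s at some successor in {w0, w5}.
    <><>s holds at w0, so <><><>s is true at w0.
      At w0: <><>s requires <>s at some successor in {w0, w5}.
        <>s holds at w0, so <><>s is true at w0.

Yes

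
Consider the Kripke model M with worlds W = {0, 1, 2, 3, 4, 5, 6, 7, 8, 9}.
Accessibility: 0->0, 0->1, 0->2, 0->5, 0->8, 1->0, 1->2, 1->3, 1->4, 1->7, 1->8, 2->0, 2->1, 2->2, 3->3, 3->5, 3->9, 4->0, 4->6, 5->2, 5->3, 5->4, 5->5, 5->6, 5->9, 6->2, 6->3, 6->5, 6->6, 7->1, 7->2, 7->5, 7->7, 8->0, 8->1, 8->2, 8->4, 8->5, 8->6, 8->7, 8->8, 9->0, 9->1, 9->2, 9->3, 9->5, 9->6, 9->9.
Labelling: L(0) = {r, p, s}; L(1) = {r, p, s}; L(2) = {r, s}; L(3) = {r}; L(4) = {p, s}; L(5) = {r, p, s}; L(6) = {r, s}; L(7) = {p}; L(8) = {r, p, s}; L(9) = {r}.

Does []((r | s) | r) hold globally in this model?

No

Let φ = []((r | s) | r). Evaluate φ at each world:
  0 (successors {0, 1, 2, 5, 8}): φ is true.
  1 (successors {0, 2, 3, 4, 7, 8}): φ is false.
  2 (successors {0, 1, 2}): φ is true.
  3 (successors {3, 5, 9}): φ is true.
  4 (successors {0, 6}): φ is true.
  5 (successors {2, 3, 4, 5, 6, 9}): φ is true.
  6 (successors {2, 3, 5, 6}): φ is true.
  7 (successors {1, 2, 5, 7}): φ is false.
  8 (successors {0, 1, 2, 4, 5, 6, 7, 8}): φ is false.
  9 (successors {0, 1, 2, 3, 5, 6, 9}): φ is true.
Detail at 1 (counterexample):
  At 1: []((r | s) | r) requires (r | s) | r at every successor {0, 2, 3, 4, 7, 8}.
    (r | s) | r fails at 7, so []((r | s) | r) is false at 1.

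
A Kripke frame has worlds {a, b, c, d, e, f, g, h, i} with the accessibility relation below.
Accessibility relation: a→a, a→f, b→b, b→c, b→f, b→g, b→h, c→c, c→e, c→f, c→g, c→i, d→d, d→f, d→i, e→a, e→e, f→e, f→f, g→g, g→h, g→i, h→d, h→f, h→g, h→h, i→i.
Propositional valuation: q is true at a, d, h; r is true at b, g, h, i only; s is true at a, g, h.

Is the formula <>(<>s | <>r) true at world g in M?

Yes

At g: <>(<>s | <>r) requires <>s | <>r at some successor in {g, h, i}.
  <>s | <>r holds at g, so <>(<>s | <>r) is true at g.
    At g: <>s is true, <>r is true, so <>s | <>r is true.
      At g: <>s requires s at some successor in {g, h, i}.
        s holds at g, so <>s is true at g.
      At g: <>r requires r at some successor in {g, h, i}.
        r holds at g, so <>r is true at g.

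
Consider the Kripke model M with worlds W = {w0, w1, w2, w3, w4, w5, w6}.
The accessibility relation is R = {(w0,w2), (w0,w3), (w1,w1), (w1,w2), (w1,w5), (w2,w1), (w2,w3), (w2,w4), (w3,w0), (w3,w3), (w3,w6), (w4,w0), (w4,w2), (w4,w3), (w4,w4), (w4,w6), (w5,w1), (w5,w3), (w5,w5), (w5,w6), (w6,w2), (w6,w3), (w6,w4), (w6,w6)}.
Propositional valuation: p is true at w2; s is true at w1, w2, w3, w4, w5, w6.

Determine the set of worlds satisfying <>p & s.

w1, w4, w6

Recall that <>ψ holds at a world iff ψ holds at some accessible world.
Let φ = <>p & s. Evaluate φ at each world:
  w0 (successors {w2, w3}): φ is false.
  w1 (successors {w1, w2, w5}): φ is true.
  w2 (successors {w1, w3, w4}): φ is false.
  w3 (successors {w0, w3, w6}): φ is false.
  w4 (successors {w0, w2, w3, w4, w6}): φ is true.
  w5 (successors {w1, w3, w5, w6}): φ is false.
  w6 (successors {w2, w3, w4, w6}): φ is true.
For instance, at w3:
  At w3: <>p is false, s is true, so <>p & s is false.
    At w3: <>p requires p at some successor in {w0, w3, w6}.
      At w0: p is false.
      At w3: p is false.
      At w6: p is false.
    So <>p is false at w3.
Satisfying worlds: {w1, w4, w6}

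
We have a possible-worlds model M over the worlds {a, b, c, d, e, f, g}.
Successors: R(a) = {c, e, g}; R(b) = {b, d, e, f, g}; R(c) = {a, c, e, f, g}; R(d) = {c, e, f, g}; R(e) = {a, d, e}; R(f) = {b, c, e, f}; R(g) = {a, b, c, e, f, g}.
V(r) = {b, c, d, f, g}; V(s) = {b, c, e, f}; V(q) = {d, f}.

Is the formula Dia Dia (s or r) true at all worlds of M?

Let φ = Dia Dia (s or r). Evaluate φ at each world:
  a (successors {c, e, g}): φ is true.
  b (successors {b, d, e, f, g}): φ is true.
  c (successors {a, c, e, f, g}): φ is true.
  d (successors {c, e, f, g}): φ is true.
  e (successors {a, d, e}): φ is true.
  f (successors {b, c, e, f}): φ is true.
  g (successors {a, b, c, e, f, g}): φ is true.
For instance, at d:
  At d: Dia Dia (s or r) requires Dia (s or r) at some successor in {c, e, f, g}.
    Dia (s or r) holds at c, so Dia Dia (s or r) is true at d.
      At c: Dia (s or r) requires s or r at some successor in {a, c, e, f, g}.
        s or r holds at c, so Dia (s or r) is true at c.

Yes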